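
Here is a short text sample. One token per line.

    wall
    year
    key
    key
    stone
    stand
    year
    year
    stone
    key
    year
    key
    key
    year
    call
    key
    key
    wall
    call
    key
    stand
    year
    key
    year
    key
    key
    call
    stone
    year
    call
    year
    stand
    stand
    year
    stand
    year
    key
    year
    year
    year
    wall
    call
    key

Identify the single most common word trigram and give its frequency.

Trigram frequencies (highest first):
  year key key: 3
  key year key: 2
  wall call key: 2
  stand year key: 2
  year key year: 2
  wall year key: 1
  … (29 more, each ≤ 1)

"year key key", 3 times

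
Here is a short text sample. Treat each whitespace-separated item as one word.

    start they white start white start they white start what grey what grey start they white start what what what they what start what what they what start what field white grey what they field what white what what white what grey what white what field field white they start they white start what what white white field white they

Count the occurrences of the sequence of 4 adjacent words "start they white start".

4

Scanning the 57 overlapping 4-gram windows for "start they white start":
  position 1–4: start they white start
  position 6–9: start they white start
  position 14–17: start they white start
  position 50–53: start they white start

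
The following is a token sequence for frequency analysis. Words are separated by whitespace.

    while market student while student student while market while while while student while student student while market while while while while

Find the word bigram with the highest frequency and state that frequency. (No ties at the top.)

Bigram frequencies (highest first):
  while while: 5
  student while: 4
  while market: 3
  while student: 3
  student student: 2
  market while: 2
  … (1 more, each ≤ 1)

"while while", 5 times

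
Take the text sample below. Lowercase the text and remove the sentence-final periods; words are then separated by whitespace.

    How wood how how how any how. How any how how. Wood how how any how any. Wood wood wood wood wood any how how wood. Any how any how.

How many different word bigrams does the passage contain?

30 tokens → 29 bigram windows in total.
Repeated bigrams (each contributes count−1 duplicates):
  any how: 6
  how how: 6
  how any: 5
  wood wood: 4
  how wood: 3
  wood any: 2
  wood how: 2
21 duplicate windows → 29 − 21 = 8 distinct.

8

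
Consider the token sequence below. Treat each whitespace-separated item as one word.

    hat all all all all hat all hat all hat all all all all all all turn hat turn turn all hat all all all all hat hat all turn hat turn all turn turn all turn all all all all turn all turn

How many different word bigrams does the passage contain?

44 tokens → 43 bigram windows in total.
Repeated bigrams (each contributes count−1 duplicates):
  all all: 14
  all turn: 6
  hat all: 6
  all hat: 5
  turn all: 5
  hat turn: 2
  turn hat: 2
  turn turn: 2
34 duplicate windows → 43 − 34 = 9 distinct.

9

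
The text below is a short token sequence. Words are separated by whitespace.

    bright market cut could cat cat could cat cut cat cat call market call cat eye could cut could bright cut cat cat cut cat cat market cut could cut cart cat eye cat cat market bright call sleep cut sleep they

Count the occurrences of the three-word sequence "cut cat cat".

Scanning the 40 overlapping trigram windows for "cut cat cat":
  position 9–11: cut cat cat
  position 21–23: cut cat cat
  position 24–26: cut cat cat

3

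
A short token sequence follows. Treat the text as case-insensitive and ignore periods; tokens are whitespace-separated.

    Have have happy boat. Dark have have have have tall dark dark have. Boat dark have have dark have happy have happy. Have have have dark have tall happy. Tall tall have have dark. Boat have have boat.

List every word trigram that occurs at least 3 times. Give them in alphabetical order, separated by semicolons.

have have dark; have have have

Trigram counts meeting the condition (at least 3 times):
  have have dark: 3
  have have have: 3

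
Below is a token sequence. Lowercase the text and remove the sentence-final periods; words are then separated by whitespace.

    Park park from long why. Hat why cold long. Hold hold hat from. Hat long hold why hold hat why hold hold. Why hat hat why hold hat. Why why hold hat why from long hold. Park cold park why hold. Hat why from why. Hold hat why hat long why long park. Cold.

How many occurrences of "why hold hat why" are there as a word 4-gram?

5

Scanning the 51 overlapping 4-gram windows for "why hold hat why":
  position 17–20: why hold hat why
  position 26–29: why hold hat why
  position 30–33: why hold hat why
  position 40–43: why hold hat why
  position 45–48: why hold hat why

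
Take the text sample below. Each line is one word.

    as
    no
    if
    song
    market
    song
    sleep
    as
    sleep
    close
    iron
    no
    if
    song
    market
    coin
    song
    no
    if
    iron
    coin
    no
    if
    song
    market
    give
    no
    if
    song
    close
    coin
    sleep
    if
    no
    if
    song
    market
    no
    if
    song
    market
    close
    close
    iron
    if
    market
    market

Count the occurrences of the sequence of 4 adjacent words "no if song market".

Scanning the 44 overlapping 4-gram windows for "no if song market":
  position 2–5: no if song market
  position 12–15: no if song market
  position 22–25: no if song market
  position 34–37: no if song market
  position 38–41: no if song market

5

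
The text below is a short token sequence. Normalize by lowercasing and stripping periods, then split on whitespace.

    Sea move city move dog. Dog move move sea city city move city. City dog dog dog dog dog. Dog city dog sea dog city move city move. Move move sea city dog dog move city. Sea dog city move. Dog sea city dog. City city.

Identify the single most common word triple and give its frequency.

"dog dog dog", 4 times

Trigram frequencies (highest first):
  dog dog dog: 4
  move city move: 2
  city move dog: 2
  dog dog move: 2
  move move sea: 2
  move sea city: 2
  … (25 more, each ≤ 2)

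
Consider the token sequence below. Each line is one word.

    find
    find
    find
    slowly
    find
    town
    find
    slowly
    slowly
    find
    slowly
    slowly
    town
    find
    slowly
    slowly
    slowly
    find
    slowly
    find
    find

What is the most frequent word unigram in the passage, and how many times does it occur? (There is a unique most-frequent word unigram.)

Unigram frequencies (highest first):
  find: 10
  slowly: 9
  town: 2

"find", 10 times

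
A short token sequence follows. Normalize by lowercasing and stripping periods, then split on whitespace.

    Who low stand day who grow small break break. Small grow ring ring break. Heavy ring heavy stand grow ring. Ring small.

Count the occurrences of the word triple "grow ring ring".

2

Scanning the 20 overlapping trigram windows for "grow ring ring":
  position 11–13: grow ring ring
  position 19–21: grow ring ring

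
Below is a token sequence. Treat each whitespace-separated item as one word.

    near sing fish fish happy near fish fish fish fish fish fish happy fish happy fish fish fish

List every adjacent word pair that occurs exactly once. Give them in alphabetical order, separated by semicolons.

happy near; near fish; near sing; sing fish

Bigram counts meeting the condition (exactly once):
  happy near: 1
  near fish: 1
  near sing: 1
  sing fish: 1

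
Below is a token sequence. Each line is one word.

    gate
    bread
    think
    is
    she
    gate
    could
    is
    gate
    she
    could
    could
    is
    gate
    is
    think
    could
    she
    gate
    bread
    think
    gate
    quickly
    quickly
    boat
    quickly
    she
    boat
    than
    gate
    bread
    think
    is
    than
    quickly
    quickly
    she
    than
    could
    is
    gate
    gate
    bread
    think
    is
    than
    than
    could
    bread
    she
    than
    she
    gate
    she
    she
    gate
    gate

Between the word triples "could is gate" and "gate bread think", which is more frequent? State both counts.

"gate bread think" (4 vs 3)

"could is gate": 3 occurrences
"gate bread think": 4 occurrences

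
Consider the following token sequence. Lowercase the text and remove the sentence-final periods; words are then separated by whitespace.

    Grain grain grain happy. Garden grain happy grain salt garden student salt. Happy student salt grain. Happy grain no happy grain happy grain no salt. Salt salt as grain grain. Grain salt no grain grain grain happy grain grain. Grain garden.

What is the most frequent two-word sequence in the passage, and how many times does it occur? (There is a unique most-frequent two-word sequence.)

"grain grain", 8 times

Bigram frequencies (highest first):
  grain grain: 8
  grain happy: 5
  happy grain: 5
  grain salt: 2
  student salt: 2
  grain no: 2
  … (15 more, each ≤ 2)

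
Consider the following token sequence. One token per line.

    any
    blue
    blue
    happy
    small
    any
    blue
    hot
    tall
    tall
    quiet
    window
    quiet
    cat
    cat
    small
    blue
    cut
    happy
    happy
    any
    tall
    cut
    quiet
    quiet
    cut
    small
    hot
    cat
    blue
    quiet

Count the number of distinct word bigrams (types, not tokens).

31 tokens → 30 bigram windows in total.
Repeated bigrams (each contributes count−1 duplicates):
  any blue: 2
1 duplicate windows → 30 − 1 = 29 distinct.

29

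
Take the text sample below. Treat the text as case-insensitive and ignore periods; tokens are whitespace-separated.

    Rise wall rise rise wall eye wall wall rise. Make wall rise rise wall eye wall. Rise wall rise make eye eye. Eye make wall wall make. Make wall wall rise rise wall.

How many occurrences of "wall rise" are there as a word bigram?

6

Scanning the 32 overlapping bigram windows for "wall rise":
  position 2–3: wall rise
  position 8–9: wall rise
  position 11–12: wall rise
  position 16–17: wall rise
  position 18–19: wall rise
  position 30–31: wall rise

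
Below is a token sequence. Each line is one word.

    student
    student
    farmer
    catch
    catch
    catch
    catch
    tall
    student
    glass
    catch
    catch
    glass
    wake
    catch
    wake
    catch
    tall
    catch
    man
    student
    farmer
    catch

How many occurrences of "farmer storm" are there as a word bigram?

Scanning the 22 overlapping bigram windows for "farmer storm":
  (none found)

0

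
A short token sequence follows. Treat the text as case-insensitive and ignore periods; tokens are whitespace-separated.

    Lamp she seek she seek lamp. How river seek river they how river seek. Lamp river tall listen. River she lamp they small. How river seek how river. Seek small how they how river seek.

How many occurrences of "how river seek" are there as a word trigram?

5

Scanning the 33 overlapping trigram windows for "how river seek":
  position 7–9: how river seek
  position 12–14: how river seek
  position 24–26: how river seek
  position 27–29: how river seek
  position 33–35: how river seek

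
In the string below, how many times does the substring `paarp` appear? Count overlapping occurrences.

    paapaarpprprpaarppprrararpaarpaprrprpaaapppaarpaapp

4

Sliding a length-5 window over the 51 characters (47 positions):
  position 4–8: paarp
  position 13–17: paarp
  position 26–30: paarp
  position 43–47: paarp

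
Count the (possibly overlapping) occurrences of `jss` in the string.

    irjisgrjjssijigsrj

Sliding a length-3 window over the 18 characters (16 positions):
  position 9–11: jss

1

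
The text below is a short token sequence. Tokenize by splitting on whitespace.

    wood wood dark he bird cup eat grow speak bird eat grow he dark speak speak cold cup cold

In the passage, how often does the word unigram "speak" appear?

3

Scanning the 19 tokens for "speak":
  position 9: speak
  position 15: speak
  position 16: speak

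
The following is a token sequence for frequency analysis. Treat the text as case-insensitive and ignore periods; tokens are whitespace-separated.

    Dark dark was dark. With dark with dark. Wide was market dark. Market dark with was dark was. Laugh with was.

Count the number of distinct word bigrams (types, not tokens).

21 tokens → 20 bigram windows in total.
Repeated bigrams (each contributes count−1 duplicates):
  dark with: 3
  dark was: 2
  market dark: 2
  was dark: 2
  with dark: 2
  with was: 2
7 duplicate windows → 20 − 7 = 13 distinct.

13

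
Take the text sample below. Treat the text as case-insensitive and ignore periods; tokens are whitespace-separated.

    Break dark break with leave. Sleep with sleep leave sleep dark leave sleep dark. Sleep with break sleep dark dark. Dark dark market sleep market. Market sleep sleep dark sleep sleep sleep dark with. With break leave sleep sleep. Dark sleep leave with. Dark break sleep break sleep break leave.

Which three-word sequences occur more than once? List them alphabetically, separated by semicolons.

Trigram counts meeting the condition (more than once):
  break sleep break: 2
  dark dark dark: 2
  leave sleep dark: 2
  sleep dark sleep: 3
  sleep sleep dark: 3

break sleep break; dark dark dark; leave sleep dark; sleep dark sleep; sleep sleep dark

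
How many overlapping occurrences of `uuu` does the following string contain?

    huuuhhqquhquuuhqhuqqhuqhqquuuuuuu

Sliding a length-3 window over the 33 characters (31 positions):
  position 2–4: uuu
  position 12–14: uuu
  position 27–29: uuu
  position 28–30: uuu
  position 29–31: uuu
  position 30–32: uuu
  position 31–33: uuu

7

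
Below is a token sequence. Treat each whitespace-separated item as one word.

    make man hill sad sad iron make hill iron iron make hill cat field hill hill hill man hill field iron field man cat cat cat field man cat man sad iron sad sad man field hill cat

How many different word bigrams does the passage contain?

25

38 tokens → 37 bigram windows in total.
Repeated bigrams (each contributes count−1 duplicates):
  cat cat: 2
  cat field: 2
  field hill: 2
  field man: 2
  hill cat: 2
  hill hill: 2
  iron make: 2
  make hill: 2
  … (4 more repeated)
12 duplicate windows → 37 − 12 = 25 distinct.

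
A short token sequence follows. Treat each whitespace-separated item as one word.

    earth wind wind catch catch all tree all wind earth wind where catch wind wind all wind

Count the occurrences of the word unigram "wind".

Scanning the 17 tokens for "wind":
  position 2: wind
  position 3: wind
  position 9: wind
  position 11: wind
  position 14: wind
  position 15: wind
  position 17: wind

7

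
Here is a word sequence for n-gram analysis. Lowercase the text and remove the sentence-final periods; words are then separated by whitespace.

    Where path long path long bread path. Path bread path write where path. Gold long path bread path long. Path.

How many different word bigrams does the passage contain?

20 tokens → 19 bigram windows in total.
Repeated bigrams (each contributes count−1 duplicates):
  bread path: 3
  long path: 3
  path long: 3
  path bread: 2
  where path: 2
8 duplicate windows → 19 − 8 = 11 distinct.

11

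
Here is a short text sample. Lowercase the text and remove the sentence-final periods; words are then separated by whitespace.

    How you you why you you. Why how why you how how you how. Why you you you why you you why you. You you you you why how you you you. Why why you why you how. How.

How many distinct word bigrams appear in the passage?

39 tokens → 38 bigram windows in total.
Repeated bigrams (each contributes count−1 duplicates):
  you you: 11
  why you: 7
  you why: 7
  how you: 3
  you how: 3
  how how: 2
  how why: 2
  why how: 2
29 duplicate windows → 38 − 29 = 9 distinct.

9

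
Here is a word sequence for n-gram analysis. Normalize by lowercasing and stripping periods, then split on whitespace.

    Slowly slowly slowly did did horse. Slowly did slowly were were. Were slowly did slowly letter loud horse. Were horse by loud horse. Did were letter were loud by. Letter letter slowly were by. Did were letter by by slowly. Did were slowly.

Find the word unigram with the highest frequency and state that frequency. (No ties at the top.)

Unigram frequencies (highest first):
  slowly: 10
  were: 9
  did: 7
  letter: 5
  by: 5
  horse: 4
  … (1 more, each ≤ 3)

"slowly", 10 times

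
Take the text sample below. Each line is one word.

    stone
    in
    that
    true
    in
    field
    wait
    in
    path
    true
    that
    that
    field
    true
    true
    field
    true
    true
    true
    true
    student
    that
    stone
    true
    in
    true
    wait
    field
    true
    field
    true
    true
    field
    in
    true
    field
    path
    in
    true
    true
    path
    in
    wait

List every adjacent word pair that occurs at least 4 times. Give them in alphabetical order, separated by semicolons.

Bigram counts meeting the condition (at least 4 times):
  field true: 4
  true field: 4
  true true: 6

field true; true field; true true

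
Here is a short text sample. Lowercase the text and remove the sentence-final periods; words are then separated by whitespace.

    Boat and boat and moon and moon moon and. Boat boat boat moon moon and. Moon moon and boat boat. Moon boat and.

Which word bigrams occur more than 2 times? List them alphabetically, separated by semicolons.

and boat; and moon; boat and; boat boat; moon and; moon moon

Bigram counts meeting the condition (more than 2 times):
  and boat: 3
  and moon: 3
  boat and: 3
  boat boat: 3
  moon and: 4
  moon moon: 3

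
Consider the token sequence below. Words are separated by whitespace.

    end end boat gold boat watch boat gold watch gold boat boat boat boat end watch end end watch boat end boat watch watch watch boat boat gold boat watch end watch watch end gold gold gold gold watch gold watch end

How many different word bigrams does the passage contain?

42 tokens → 41 bigram windows in total.
Repeated bigrams (each contributes count−1 duplicates):
  boat boat: 4
  watch end: 4
  boat gold: 3
  boat watch: 3
  end watch: 3
  gold boat: 3
  gold gold: 3
  gold watch: 3
  … (6 more repeated)
26 duplicate windows → 41 − 26 = 15 distinct.

15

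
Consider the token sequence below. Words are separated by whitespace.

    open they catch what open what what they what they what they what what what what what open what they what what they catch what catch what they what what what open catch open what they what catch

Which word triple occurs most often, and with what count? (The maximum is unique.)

Trigram frequencies (highest first):
  what they what: 6
  what what what: 4
  they what what: 3
  they catch what: 2
  what open what: 2
  what what they: 2
  … (14 more, each ≤ 2)

"what they what", 6 times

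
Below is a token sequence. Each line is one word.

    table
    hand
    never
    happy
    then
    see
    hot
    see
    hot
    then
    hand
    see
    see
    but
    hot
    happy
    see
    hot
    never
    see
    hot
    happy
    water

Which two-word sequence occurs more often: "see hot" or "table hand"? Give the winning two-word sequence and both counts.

"see hot": 4 occurrences
"table hand": 1 occurrence

"see hot" (4 vs 1)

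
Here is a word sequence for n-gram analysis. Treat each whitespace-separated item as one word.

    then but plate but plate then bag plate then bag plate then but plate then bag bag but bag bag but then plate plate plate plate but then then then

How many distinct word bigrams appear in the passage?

13

30 tokens → 29 bigram windows in total.
Repeated bigrams (each contributes count−1 duplicates):
  plate then: 4
  but plate: 3
  plate plate: 3
  then bag: 3
  bag bag: 2
  bag but: 2
  bag plate: 2
  but then: 2
  … (3 more repeated)
16 duplicate windows → 29 − 16 = 13 distinct.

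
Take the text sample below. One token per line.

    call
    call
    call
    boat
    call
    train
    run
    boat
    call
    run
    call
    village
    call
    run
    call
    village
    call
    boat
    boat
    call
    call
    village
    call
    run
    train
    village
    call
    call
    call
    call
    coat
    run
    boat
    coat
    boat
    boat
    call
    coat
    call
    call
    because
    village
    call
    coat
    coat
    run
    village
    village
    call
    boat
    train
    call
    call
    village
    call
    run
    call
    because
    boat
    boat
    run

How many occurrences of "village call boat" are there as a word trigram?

Scanning the 59 overlapping trigram windows for "village call boat":
  position 16–18: village call boat
  position 48–50: village call boat

2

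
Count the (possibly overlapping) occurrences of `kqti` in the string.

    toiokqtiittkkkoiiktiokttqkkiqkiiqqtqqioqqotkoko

Sliding a length-4 window over the 47 characters (44 positions):
  position 5–8: kqti

1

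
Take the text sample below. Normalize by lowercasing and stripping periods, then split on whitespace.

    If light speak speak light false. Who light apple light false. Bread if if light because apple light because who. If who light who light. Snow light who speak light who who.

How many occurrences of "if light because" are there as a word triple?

1

Scanning the 30 overlapping trigram windows for "if light because":
  position 14–16: if light because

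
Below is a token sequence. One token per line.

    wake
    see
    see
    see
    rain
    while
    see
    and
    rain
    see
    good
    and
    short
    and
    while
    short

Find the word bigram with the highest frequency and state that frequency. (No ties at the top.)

Bigram frequencies (highest first):
  see see: 2
  wake see: 1
  see rain: 1
  rain while: 1
  while see: 1
  see and: 1
  … (8 more, each ≤ 1)

"see see", 2 times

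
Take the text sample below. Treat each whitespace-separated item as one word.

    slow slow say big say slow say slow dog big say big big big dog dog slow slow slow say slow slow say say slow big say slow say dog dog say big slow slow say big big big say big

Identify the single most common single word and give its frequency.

"slow", 13 times

Unigram frequencies (highest first):
  slow: 13
  say: 12
  big: 11
  dog: 5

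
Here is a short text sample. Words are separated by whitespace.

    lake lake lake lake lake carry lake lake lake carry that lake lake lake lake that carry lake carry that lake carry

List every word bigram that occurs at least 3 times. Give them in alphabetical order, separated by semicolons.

Bigram counts meeting the condition (at least 3 times):
  lake carry: 4
  lake lake: 9

lake carry; lake lake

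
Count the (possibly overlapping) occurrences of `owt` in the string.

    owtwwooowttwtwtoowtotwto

3

Sliding a length-3 window over the 24 characters (22 positions):
  position 1–3: owt
  position 8–10: owt
  position 17–19: owt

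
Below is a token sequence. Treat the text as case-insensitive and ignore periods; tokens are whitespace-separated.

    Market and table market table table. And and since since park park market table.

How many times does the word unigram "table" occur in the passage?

4

Scanning the 14 tokens for "table":
  position 3: table
  position 5: table
  position 6: table
  position 14: table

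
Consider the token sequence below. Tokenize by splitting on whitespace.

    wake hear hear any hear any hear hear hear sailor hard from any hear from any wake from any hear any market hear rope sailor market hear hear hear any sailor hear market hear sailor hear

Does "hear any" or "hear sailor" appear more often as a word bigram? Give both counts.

"hear any" (4 vs 2)

"hear any": 4 occurrences
"hear sailor": 2 occurrences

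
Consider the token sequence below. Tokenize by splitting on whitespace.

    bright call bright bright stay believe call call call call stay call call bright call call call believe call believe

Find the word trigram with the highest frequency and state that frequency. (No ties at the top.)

"call call call", 3 times

Trigram frequencies (highest first):
  call call call: 3
  bright call bright: 1
  call bright bright: 1
  bright bright stay: 1
  bright stay believe: 1
  stay believe call: 1
  … (10 more, each ≤ 1)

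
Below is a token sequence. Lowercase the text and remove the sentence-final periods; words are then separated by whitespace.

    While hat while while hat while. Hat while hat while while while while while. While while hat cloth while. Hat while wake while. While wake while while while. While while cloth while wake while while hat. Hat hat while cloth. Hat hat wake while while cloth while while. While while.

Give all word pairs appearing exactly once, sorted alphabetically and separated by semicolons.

cloth hat; hat cloth; hat wake

Bigram counts meeting the condition (exactly once):
  cloth hat: 1
  hat cloth: 1
  hat wake: 1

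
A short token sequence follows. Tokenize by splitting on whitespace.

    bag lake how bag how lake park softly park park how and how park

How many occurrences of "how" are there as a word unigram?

4

Scanning the 14 tokens for "how":
  position 3: how
  position 5: how
  position 11: how
  position 13: how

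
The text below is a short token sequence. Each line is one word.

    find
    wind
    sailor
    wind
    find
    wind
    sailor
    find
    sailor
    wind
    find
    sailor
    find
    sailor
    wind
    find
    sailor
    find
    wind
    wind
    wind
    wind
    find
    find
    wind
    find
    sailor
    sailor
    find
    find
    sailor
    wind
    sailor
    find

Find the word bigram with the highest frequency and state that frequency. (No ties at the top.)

"find sailor", 6 times

Bigram frequencies (highest first):
  find sailor: 6
  wind find: 5
  sailor find: 5
  find wind: 4
  sailor wind: 4
  wind sailor: 3
  … (3 more, each ≤ 3)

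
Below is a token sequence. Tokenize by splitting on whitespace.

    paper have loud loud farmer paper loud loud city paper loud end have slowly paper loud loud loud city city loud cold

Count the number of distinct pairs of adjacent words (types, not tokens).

15

22 tokens → 21 bigram windows in total.
Repeated bigrams (each contributes count−1 duplicates):
  loud loud: 4
  paper loud: 3
  loud city: 2
6 duplicate windows → 21 − 6 = 15 distinct.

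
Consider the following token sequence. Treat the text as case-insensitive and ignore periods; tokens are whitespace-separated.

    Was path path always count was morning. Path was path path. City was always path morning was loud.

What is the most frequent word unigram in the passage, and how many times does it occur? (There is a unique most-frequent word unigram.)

Unigram frequencies (highest first):
  path: 6
  was: 5
  always: 2
  morning: 2
  count: 1
  city: 1
  … (1 more, each ≤ 1)

"path", 6 times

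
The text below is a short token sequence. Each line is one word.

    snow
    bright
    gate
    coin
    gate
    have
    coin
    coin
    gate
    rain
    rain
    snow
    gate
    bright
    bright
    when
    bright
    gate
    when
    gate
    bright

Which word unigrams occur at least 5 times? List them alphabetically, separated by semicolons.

Unigram counts meeting the condition (at least 5 times):
  bright: 5
  gate: 6

bright; gate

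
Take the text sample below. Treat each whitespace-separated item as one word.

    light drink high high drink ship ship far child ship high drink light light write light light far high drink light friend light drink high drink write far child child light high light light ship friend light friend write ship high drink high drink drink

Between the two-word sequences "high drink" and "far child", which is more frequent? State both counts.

"high drink": 6 occurrences
"far child": 2 occurrences

"high drink" (6 vs 2)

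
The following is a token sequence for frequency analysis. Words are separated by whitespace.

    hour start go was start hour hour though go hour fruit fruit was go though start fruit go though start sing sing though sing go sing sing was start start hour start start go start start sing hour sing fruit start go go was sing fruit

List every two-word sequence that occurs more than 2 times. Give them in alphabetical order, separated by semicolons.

start go; start start

Bigram counts meeting the condition (more than 2 times):
  start go: 3
  start start: 3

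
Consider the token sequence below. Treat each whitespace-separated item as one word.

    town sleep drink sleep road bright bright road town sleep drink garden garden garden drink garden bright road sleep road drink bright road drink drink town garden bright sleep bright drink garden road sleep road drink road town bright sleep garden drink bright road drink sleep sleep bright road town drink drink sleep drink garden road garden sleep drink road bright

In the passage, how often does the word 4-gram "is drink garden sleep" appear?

0

Scanning the 58 overlapping 4-gram windows for "is drink garden sleep":
  (none found)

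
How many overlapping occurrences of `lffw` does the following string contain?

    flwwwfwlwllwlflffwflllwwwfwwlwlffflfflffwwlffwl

Sliding a length-4 window over the 47 characters (44 positions):
  position 15–18: lffw
  position 38–41: lffw
  position 43–46: lffw

3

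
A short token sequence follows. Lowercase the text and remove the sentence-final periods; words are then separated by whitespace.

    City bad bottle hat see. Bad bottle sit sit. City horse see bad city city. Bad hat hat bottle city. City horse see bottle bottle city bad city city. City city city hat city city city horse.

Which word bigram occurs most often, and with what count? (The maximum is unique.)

"city city", 8 times

Bigram frequencies (highest first):
  city city: 8
  city bad: 3
  city horse: 3
  bad bottle: 2
  see bad: 2
  horse see: 2
  … (14 more, each ≤ 2)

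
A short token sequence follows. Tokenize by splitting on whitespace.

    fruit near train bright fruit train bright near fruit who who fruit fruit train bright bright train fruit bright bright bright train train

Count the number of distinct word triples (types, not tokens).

23 tokens → 21 trigram windows in total.
Repeated trigrams (each contributes count−1 duplicates):
  bright bright train: 2
  fruit train bright: 2
2 duplicate windows → 21 − 2 = 19 distinct.

19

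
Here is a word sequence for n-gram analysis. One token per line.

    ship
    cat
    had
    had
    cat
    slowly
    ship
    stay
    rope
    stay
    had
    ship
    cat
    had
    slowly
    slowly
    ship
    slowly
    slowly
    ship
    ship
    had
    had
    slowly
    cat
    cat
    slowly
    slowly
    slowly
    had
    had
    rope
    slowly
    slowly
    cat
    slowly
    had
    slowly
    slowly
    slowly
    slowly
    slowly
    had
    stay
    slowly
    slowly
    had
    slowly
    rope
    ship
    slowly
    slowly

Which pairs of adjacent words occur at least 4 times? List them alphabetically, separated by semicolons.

Bigram counts meeting the condition (at least 4 times):
  had slowly: 4
  slowly had: 4
  slowly slowly: 11

had slowly; slowly had; slowly slowly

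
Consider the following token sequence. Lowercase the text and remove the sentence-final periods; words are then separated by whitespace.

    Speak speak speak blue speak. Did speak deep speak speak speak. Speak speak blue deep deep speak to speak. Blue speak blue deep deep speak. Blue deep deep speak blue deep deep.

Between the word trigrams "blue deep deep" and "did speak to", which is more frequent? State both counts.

"blue deep deep": 4 occurrences
"did speak to": 0 occurrences

"blue deep deep" (4 vs 0)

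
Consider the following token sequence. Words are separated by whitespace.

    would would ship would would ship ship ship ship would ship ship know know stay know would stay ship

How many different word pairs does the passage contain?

19 tokens → 18 bigram windows in total.
Repeated bigrams (each contributes count−1 duplicates):
  ship ship: 4
  would ship: 3
  ship would: 2
  would would: 2
7 duplicate windows → 18 − 7 = 11 distinct.

11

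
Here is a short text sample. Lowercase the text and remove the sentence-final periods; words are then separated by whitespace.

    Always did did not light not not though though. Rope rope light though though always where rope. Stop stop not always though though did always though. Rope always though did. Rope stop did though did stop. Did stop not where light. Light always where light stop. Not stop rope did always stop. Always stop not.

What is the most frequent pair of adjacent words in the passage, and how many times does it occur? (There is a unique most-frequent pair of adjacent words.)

Bigram frequencies (highest first):
  stop not: 4
  though though: 3
  always though: 3
  though did: 3
  though rope: 2
  always where: 2
  … (31 more, each ≤ 2)

"stop not", 4 times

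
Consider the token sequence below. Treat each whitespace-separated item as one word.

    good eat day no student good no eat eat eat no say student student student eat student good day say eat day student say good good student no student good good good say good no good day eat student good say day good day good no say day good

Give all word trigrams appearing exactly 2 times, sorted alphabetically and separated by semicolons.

Trigram counts meeting the condition (exactly 2 times):
  eat student good: 2
  no student good: 2
  say day good: 2

eat student good; no student good; say day good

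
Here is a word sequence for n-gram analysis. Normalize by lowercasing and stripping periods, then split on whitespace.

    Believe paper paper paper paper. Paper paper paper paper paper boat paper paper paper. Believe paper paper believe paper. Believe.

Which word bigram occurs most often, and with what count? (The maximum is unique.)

Bigram frequencies (highest first):
  paper paper: 11
  believe paper: 3
  paper believe: 3
  paper boat: 1
  boat paper: 1

"paper paper", 11 times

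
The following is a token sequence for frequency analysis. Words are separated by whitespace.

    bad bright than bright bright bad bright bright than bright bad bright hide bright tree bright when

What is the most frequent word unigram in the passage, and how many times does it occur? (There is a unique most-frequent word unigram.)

Unigram frequencies (highest first):
  bright: 9
  bad: 3
  than: 2
  hide: 1
  tree: 1
  when: 1

"bright", 9 times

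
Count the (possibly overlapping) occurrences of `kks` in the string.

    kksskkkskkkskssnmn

3

Sliding a length-3 window over the 18 characters (16 positions):
  position 1–3: kks
  position 6–8: kks
  position 10–12: kks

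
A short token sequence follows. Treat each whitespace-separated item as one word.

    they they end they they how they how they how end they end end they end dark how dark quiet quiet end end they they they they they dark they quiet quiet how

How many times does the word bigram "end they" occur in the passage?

4

Scanning the 32 overlapping bigram windows for "end they":
  position 3–4: end they
  position 11–12: end they
  position 14–15: end they
  position 23–24: end they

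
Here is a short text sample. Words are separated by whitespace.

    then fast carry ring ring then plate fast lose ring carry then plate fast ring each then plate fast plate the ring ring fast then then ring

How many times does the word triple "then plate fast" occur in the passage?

Scanning the 25 overlapping trigram windows for "then plate fast":
  position 6–8: then plate fast
  position 12–14: then plate fast
  position 17–19: then plate fast

3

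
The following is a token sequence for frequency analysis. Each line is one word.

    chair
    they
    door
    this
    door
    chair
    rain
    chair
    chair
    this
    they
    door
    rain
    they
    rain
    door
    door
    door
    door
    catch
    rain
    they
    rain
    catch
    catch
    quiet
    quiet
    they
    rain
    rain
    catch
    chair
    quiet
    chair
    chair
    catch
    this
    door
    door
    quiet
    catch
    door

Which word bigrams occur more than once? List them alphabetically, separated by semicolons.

Bigram counts meeting the condition (more than once):
  chair chair: 2
  door door: 4
  rain catch: 2
  rain they: 2
  they door: 2
  they rain: 3
  this door: 2

chair chair; door door; rain catch; rain they; they door; they rain; this door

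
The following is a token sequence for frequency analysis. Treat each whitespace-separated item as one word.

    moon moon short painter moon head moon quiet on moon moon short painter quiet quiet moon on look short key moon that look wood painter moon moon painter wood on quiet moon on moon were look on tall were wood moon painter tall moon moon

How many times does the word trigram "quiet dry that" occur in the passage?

Scanning the 43 overlapping trigram windows for "quiet dry that":
  (none found)

0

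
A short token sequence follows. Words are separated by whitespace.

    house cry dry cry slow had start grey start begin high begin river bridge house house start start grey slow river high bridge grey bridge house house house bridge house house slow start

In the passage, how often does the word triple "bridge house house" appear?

Scanning the 31 overlapping trigram windows for "bridge house house":
  position 14–16: bridge house house
  position 25–27: bridge house house
  position 29–31: bridge house house

3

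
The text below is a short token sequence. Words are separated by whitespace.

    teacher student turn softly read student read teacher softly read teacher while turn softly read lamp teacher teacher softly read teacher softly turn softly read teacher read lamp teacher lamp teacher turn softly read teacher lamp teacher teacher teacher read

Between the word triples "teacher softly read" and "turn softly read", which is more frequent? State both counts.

"turn softly read" (4 vs 2)

"teacher softly read": 2 occurrences
"turn softly read": 4 occurrences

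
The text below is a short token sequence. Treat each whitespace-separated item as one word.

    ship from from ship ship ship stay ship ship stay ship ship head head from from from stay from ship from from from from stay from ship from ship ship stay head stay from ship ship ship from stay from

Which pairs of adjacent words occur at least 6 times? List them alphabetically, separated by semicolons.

from from; ship ship

Bigram counts meeting the condition (at least 6 times):
  from from: 6
  ship ship: 7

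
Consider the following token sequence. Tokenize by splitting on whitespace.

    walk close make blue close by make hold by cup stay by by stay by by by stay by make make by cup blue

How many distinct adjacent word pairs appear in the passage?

16

24 tokens → 23 bigram windows in total.
Repeated bigrams (each contributes count−1 duplicates):
  by by: 3
  stay by: 3
  by cup: 2
  by make: 2
  by stay: 2
7 duplicate windows → 23 − 7 = 16 distinct.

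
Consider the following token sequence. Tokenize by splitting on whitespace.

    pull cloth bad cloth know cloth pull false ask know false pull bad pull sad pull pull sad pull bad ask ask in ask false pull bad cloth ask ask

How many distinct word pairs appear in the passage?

22

30 tokens → 29 bigram windows in total.
Repeated bigrams (each contributes count−1 duplicates):
  pull bad: 3
  ask ask: 2
  bad cloth: 2
  false pull: 2
  pull sad: 2
  sad pull: 2
7 duplicate windows → 29 − 7 = 22 distinct.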